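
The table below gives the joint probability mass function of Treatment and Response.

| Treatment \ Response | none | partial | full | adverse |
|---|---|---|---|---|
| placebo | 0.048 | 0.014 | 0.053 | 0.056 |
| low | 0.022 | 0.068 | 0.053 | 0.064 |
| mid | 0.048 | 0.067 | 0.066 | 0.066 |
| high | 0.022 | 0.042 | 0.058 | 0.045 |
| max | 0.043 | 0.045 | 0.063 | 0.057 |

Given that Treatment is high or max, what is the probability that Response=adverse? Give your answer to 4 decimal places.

0.2720

P(Treatment=high) = 0.022 + 0.042 + 0.058 + 0.045 = 0.167.
P(Treatment=max) = 0.043 + 0.045 + 0.063 + 0.057 = 0.208.
P(Treatment ∈ {high, max}) = 0.167 + 0.208 = 0.375; P(Response=adverse, Treatment ∈ {high, max}) = 0.045 + 0.057 = 0.102.
P(Response=adverse | Treatment ∈ {high, max}) = 0.102/0.375 = 0.2720.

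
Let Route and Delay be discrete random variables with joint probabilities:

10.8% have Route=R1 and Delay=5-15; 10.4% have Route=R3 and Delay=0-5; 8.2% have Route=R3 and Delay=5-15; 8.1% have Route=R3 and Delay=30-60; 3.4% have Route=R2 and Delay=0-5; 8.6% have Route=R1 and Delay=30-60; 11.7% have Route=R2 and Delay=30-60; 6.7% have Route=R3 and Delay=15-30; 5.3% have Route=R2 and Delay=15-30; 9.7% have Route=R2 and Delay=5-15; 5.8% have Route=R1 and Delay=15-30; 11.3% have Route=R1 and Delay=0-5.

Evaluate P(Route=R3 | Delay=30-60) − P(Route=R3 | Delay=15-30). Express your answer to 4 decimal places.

-0.0912

P(Delay=30-60) = 0.086 + 0.117 + 0.081 = 0.284; P(Route=R3 | Delay=30-60) = 0.081/0.284 = 0.28521.
P(Delay=15-30) = 0.058 + 0.053 + 0.067 = 0.178; P(Route=R3 | Delay=15-30) = 0.067/0.178 = 0.37640.
Difference = -0.0912.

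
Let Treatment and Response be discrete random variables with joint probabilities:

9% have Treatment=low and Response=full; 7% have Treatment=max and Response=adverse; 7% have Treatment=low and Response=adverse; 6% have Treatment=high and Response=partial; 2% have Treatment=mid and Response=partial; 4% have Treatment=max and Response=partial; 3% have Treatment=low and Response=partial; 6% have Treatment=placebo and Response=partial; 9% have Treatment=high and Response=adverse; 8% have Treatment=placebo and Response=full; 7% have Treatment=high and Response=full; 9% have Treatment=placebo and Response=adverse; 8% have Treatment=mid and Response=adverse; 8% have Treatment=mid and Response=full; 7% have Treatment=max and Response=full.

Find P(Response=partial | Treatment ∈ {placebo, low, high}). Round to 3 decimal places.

0.234

P(Treatment=placebo) = 0.06 + 0.08 + 0.09 = 0.23.
P(Treatment=low) = 0.03 + 0.09 + 0.07 = 0.19.
P(Treatment=high) = 0.06 + 0.07 + 0.09 = 0.22.
P(Treatment ∈ {placebo, low, high}) = 0.23 + 0.19 + 0.22 = 0.64; P(Response=partial, Treatment ∈ {placebo, low, high}) = 0.06 + 0.03 + 0.06 = 0.15.
P(Response=partial | Treatment ∈ {placebo, low, high}) = 0.15/0.64 = 0.234.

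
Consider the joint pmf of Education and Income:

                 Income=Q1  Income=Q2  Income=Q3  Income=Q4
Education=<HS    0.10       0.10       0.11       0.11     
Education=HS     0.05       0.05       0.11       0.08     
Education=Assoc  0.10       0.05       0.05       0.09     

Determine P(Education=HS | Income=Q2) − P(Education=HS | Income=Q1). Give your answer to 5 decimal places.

P(Income=Q2) = 0.10 + 0.05 + 0.05 = 0.20; P(Education=HS | Income=Q2) = 0.05/0.20 = 0.250000.
P(Income=Q1) = 0.10 + 0.05 + 0.10 = 0.25; P(Education=HS | Income=Q1) = 0.05/0.25 = 0.200000.
Difference = 0.05000.

0.05000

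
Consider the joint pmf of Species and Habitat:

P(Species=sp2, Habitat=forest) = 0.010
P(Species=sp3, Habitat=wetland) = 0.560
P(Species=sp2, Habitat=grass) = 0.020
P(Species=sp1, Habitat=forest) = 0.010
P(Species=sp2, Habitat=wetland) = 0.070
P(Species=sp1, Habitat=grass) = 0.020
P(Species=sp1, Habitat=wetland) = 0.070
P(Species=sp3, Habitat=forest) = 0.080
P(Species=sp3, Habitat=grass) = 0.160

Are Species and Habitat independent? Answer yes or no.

yes

Every cell satisfies P(Species,Habitat) = P(Species)·P(Habitat). For instance P(Species=sp3) = 0.800, P(Habitat=grass) = 0.200, and 0.800×0.200 = 0.160 matches the joint entry. So Species and Habitat are independent.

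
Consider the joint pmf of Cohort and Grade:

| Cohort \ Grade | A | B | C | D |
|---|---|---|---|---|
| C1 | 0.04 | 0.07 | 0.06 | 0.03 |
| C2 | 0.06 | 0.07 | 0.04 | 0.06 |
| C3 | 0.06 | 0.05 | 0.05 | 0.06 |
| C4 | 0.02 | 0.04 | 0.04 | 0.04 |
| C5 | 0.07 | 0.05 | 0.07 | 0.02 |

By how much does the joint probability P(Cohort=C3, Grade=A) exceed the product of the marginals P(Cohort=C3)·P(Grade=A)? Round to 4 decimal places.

P(Cohort=C3) = 0.06 + 0.05 + 0.05 + 0.06 = 0.22.
P(Grade=A) = 0.04 + 0.06 + 0.06 + 0.02 + 0.07 = 0.25.
P(Cohort=C3, Grade=A) − P(Cohort=C3)P(Grade=A) = 0.06 − 0.22×0.25 = 0.0050.

0.0050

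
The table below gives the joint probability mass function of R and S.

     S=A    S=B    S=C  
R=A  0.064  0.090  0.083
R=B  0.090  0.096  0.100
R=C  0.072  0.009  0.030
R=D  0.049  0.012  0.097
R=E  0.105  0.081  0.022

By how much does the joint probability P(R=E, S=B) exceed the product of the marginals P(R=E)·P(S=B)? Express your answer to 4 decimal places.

0.0211

P(R=E) = 0.105 + 0.081 + 0.022 = 0.208.
P(S=B) = 0.090 + 0.096 + 0.009 + 0.012 + 0.081 = 0.288.
P(R=E, S=B) − P(R=E)P(S=B) = 0.081 − 0.208×0.288 = 0.0211.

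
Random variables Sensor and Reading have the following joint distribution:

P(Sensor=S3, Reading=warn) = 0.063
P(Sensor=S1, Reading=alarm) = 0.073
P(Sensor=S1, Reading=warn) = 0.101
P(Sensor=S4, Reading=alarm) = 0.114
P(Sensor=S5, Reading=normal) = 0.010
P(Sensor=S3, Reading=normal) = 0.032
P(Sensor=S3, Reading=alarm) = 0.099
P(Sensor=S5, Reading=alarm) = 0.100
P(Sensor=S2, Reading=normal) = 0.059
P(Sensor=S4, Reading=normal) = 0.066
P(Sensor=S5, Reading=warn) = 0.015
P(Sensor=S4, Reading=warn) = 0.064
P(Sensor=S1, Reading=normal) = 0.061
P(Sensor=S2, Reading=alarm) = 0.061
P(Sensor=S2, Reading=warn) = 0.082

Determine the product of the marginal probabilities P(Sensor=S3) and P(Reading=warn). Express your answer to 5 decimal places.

0.06305

P(Sensor=S3) = 0.032 + 0.063 + 0.099 = 0.194.
P(Reading=warn) = 0.101 + 0.082 + 0.063 + 0.064 + 0.015 = 0.325.
Product: 0.194 × 0.325 = 0.06305.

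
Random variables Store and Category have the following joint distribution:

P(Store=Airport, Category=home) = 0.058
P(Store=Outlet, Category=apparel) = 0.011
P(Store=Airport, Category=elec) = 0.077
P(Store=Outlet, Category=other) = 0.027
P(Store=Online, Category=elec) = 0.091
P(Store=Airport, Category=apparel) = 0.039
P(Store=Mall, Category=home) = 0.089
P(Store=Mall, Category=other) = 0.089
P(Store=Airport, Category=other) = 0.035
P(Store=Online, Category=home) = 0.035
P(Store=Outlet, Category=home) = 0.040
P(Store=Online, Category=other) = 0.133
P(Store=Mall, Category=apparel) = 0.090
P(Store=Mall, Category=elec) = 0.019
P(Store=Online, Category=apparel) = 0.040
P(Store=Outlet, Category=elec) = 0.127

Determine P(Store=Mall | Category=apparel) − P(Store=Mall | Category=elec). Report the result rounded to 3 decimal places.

0.439

P(Category=apparel) = 0.090 + 0.039 + 0.011 + 0.040 = 0.180; P(Store=Mall | Category=apparel) = 0.090/0.180 = 0.5000.
P(Category=elec) = 0.019 + 0.077 + 0.127 + 0.091 = 0.314; P(Store=Mall | Category=elec) = 0.019/0.314 = 0.0605.
Difference = 0.439.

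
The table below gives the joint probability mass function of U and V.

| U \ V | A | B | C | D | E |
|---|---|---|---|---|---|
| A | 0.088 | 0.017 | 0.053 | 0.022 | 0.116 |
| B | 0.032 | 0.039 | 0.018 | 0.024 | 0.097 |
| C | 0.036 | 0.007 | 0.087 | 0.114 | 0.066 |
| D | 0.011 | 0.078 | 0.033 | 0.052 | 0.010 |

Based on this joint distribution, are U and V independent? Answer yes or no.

no

P(U=D) = 0.184 and P(V=B) = 0.141, so their product is 0.02594, but P(U=D, V=B) = 0.078. Since these differ, U and V are not independent.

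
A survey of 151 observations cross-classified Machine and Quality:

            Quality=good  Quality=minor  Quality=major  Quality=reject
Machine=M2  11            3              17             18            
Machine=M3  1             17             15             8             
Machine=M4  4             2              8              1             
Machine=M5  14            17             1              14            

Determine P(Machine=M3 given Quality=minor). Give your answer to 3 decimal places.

Total with Quality=minor: 3 + 17 + 2 + 17 = 39.
P(Machine=M3 | Quality=minor) = 17/39 = 0.436.

0.436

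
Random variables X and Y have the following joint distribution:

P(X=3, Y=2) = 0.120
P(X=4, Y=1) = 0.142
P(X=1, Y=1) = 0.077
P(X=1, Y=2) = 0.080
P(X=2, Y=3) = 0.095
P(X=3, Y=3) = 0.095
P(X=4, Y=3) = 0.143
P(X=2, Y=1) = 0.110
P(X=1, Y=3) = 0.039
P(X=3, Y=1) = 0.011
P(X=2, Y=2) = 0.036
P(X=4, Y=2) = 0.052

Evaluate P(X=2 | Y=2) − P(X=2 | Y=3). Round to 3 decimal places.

P(Y=2) = 0.080 + 0.036 + 0.120 + 0.052 = 0.288; P(X=2 | Y=2) = 0.036/0.288 = 0.1250.
P(Y=3) = 0.039 + 0.095 + 0.095 + 0.143 = 0.372; P(X=2 | Y=3) = 0.095/0.372 = 0.2554.
Difference = -0.130.

-0.130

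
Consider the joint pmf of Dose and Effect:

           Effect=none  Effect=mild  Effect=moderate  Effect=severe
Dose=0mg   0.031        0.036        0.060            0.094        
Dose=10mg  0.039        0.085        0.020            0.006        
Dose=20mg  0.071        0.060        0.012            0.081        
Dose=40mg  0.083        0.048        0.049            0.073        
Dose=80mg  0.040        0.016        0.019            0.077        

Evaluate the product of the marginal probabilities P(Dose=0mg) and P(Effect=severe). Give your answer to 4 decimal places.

0.0732

P(Dose=0mg) = 0.031 + 0.036 + 0.060 + 0.094 = 0.221.
P(Effect=severe) = 0.094 + 0.006 + 0.081 + 0.073 + 0.077 = 0.331.
Product: 0.221 × 0.331 = 0.0732.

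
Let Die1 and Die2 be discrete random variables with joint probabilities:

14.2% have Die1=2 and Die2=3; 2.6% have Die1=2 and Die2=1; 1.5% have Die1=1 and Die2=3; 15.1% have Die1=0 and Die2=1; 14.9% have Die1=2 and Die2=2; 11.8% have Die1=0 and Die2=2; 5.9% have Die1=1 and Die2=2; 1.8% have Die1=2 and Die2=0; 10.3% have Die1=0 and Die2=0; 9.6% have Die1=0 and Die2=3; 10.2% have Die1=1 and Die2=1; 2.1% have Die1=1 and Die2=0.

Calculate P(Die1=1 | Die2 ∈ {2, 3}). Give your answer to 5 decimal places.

P(Die2=2) = 0.118 + 0.059 + 0.149 = 0.326.
P(Die2=3) = 0.096 + 0.015 + 0.142 = 0.253.
P(Die2 ∈ {2, 3}) = 0.326 + 0.253 = 0.579; P(Die1=1, Die2 ∈ {2, 3}) = 0.059 + 0.015 = 0.074.
P(Die1=1 | Die2 ∈ {2, 3}) = 0.074/0.579 = 0.12781.

0.12781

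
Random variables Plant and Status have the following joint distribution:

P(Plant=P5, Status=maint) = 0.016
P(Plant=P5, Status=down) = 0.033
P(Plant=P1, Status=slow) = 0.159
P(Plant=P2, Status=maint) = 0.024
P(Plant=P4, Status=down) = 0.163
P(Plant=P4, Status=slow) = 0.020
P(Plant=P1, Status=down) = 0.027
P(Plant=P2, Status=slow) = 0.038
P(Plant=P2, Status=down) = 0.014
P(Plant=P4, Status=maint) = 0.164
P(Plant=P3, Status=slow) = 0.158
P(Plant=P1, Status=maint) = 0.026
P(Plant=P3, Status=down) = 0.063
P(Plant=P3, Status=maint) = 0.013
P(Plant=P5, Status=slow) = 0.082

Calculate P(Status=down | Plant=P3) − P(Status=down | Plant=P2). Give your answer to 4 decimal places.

P(Plant=P3) = 0.158 + 0.063 + 0.013 = 0.234; P(Status=down | Plant=P3) = 0.063/0.234 = 0.26923.
P(Plant=P2) = 0.038 + 0.014 + 0.024 = 0.076; P(Status=down | Plant=P2) = 0.014/0.076 = 0.18421.
Difference = 0.0850.

0.0850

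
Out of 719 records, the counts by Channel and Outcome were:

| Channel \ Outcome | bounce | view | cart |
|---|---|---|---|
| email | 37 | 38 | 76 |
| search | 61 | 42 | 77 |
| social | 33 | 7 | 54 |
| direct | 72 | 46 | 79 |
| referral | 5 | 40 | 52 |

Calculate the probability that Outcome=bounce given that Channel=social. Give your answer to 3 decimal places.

Total with Channel=social: 33 + 7 + 54 = 94.
P(Outcome=bounce | Channel=social) = 33/94 = 0.351.

0.351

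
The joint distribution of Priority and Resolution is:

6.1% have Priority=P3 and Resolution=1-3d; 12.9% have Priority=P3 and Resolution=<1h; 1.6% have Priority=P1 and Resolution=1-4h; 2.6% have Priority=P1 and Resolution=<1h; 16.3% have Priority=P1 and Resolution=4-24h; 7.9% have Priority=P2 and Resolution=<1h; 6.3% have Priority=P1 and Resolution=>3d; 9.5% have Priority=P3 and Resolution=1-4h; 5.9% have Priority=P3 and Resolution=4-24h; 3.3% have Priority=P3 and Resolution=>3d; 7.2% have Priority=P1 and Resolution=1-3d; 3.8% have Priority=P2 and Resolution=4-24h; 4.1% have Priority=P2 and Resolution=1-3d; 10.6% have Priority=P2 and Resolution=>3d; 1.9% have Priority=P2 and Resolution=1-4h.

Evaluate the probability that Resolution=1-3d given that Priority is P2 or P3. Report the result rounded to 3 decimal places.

0.155

P(Priority=P2) = 0.079 + 0.019 + 0.038 + 0.041 + 0.106 = 0.283.
P(Priority=P3) = 0.129 + 0.095 + 0.059 + 0.061 + 0.033 = 0.377.
P(Priority ∈ {P2, P3}) = 0.283 + 0.377 = 0.660; P(Resolution=1-3d, Priority ∈ {P2, P3}) = 0.041 + 0.061 = 0.102.
P(Resolution=1-3d | Priority ∈ {P2, P3}) = 0.102/0.660 = 0.155.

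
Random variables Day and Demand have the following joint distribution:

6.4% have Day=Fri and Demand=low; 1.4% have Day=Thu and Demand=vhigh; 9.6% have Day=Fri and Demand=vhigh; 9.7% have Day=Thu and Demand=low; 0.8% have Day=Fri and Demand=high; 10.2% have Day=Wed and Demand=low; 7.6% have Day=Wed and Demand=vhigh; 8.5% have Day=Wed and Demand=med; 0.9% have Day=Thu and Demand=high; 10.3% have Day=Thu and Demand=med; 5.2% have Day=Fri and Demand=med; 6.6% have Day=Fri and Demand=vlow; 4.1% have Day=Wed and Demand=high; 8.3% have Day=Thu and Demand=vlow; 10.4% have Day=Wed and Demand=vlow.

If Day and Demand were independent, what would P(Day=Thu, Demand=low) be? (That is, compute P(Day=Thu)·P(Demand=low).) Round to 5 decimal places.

P(Day=Thu) = 0.083 + 0.097 + 0.103 + 0.009 + 0.014 = 0.306.
P(Demand=low) = 0.102 + 0.097 + 0.064 = 0.263.
Product: 0.306 × 0.263 = 0.08048.

0.08048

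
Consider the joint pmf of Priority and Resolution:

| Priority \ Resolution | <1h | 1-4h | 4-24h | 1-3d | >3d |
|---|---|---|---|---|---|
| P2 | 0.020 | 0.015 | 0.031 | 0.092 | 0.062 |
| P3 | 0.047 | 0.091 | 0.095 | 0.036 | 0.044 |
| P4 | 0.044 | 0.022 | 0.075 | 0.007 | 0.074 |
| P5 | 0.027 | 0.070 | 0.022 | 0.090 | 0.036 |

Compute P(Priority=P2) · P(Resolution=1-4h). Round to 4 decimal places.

0.0436

P(Priority=P2) = 0.020 + 0.015 + 0.031 + 0.092 + 0.062 = 0.220.
P(Resolution=1-4h) = 0.015 + 0.091 + 0.022 + 0.070 = 0.198.
Product: 0.220 × 0.198 = 0.0436.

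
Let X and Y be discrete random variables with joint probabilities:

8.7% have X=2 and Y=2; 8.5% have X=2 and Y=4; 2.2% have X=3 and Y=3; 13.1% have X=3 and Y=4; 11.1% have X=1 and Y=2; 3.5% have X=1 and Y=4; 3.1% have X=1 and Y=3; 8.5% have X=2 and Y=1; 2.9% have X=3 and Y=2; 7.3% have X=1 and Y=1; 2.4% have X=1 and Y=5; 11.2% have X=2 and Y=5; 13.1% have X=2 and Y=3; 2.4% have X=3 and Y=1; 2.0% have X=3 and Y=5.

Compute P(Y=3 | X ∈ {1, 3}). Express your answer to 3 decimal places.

P(X=1) = 0.073 + 0.111 + 0.031 + 0.035 + 0.024 = 0.274.
P(X=3) = 0.024 + 0.029 + 0.022 + 0.131 + 0.020 = 0.226.
P(X ∈ {1, 3}) = 0.274 + 0.226 = 0.500; P(Y=3, X ∈ {1, 3}) = 0.031 + 0.022 = 0.053.
P(Y=3 | X ∈ {1, 3}) = 0.053/0.500 = 0.106.

0.106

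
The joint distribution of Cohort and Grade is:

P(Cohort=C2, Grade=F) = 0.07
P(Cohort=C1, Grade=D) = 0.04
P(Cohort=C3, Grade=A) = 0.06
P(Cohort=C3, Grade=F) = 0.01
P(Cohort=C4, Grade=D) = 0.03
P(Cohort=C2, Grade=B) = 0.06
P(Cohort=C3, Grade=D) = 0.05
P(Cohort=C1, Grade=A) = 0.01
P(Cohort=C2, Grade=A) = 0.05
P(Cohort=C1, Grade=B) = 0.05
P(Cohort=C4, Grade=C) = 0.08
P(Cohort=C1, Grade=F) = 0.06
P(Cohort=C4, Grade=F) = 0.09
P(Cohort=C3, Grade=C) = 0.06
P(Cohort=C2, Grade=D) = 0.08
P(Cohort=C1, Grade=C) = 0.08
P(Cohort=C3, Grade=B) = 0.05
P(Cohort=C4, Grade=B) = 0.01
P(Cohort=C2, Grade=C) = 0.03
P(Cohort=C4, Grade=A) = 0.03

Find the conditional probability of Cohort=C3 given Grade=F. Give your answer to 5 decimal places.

0.04348

P(Grade=F) = 0.06 + 0.07 + 0.01 + 0.09 = 0.23.
P(Cohort=C3 | Grade=F) = 0.01/0.23 = 0.04348.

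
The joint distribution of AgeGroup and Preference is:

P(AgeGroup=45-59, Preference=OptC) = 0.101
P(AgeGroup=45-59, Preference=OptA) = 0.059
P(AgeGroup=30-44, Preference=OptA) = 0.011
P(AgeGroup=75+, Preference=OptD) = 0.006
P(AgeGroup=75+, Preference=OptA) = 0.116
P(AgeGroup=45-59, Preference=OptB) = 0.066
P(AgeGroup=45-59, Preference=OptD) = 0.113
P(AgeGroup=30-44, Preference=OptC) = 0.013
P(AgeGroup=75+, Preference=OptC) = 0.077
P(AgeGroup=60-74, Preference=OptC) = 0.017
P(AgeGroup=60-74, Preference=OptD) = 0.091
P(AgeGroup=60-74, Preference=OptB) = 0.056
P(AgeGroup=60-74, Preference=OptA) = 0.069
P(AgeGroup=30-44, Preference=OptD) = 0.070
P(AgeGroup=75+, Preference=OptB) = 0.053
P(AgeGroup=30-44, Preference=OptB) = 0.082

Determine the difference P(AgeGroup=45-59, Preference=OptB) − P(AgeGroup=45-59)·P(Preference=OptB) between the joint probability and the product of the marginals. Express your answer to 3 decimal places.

-0.021

P(AgeGroup=45-59) = 0.059 + 0.066 + 0.101 + 0.113 = 0.339.
P(Preference=OptB) = 0.082 + 0.066 + 0.056 + 0.053 = 0.257.
P(AgeGroup=45-59, Preference=OptB) − P(AgeGroup=45-59)P(Preference=OptB) = 0.066 − 0.339×0.257 = -0.021.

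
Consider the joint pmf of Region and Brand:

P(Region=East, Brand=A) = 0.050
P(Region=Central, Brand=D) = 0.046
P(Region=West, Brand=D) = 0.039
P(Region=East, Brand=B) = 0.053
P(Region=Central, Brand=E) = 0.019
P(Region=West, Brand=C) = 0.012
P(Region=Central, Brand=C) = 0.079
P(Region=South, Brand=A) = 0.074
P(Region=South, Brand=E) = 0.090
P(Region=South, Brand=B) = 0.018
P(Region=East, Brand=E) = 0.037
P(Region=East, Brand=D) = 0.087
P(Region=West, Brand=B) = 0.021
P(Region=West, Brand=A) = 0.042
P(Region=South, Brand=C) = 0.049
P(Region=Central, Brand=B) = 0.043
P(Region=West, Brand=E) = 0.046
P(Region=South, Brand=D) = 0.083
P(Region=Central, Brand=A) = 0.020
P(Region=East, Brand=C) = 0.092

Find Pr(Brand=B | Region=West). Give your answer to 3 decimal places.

P(Region=West) = 0.042 + 0.021 + 0.012 + 0.039 + 0.046 = 0.160.
P(Brand=B | Region=West) = 0.021/0.160 = 0.131.

0.131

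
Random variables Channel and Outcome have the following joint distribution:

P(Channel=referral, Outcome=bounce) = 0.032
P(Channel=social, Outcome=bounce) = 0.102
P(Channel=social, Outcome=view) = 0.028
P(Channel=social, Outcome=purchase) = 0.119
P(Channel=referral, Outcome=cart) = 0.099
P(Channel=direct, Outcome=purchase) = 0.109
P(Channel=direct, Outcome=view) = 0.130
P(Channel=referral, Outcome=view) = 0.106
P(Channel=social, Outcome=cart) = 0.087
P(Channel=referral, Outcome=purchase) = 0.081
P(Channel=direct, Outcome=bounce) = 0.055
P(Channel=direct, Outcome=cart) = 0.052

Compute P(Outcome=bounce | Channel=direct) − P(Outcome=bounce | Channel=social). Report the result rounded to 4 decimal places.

-0.1446

P(Channel=direct) = 0.055 + 0.130 + 0.052 + 0.109 = 0.346; P(Outcome=bounce | Channel=direct) = 0.055/0.346 = 0.15896.
P(Channel=social) = 0.102 + 0.028 + 0.087 + 0.119 = 0.336; P(Outcome=bounce | Channel=social) = 0.102/0.336 = 0.30357.
Difference = -0.1446.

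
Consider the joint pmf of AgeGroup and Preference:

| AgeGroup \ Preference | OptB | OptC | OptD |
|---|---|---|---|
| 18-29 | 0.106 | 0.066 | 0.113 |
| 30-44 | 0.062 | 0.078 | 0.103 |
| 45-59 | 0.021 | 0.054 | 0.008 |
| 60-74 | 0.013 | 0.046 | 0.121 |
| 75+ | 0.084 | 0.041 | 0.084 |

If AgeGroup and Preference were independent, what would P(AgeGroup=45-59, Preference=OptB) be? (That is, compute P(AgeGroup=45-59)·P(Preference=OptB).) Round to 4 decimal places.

0.0237

P(AgeGroup=45-59) = 0.021 + 0.054 + 0.008 = 0.083.
P(Preference=OptB) = 0.106 + 0.062 + 0.021 + 0.013 + 0.084 = 0.286.
Product: 0.083 × 0.286 = 0.0237.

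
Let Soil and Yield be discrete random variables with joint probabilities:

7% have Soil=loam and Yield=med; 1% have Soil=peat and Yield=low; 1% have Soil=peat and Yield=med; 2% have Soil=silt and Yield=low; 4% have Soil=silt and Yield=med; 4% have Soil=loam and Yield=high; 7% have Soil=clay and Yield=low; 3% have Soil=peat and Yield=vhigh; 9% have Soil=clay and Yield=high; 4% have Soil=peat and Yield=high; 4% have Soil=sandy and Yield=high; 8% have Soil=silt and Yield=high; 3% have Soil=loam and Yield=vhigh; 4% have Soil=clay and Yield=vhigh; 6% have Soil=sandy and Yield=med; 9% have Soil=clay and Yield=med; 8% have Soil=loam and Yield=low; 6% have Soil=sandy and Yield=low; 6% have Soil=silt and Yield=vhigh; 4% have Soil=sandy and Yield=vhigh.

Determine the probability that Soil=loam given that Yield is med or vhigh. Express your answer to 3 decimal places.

0.213

P(Yield=med) = 0.06 + 0.07 + 0.09 + 0.04 + 0.01 = 0.27.
P(Yield=vhigh) = 0.04 + 0.03 + 0.04 + 0.06 + 0.03 = 0.20.
P(Yield ∈ {med, vhigh}) = 0.27 + 0.20 = 0.47; P(Soil=loam, Yield ∈ {med, vhigh}) = 0.07 + 0.03 = 0.10.
P(Soil=loam | Yield ∈ {med, vhigh}) = 0.10/0.47 = 0.213.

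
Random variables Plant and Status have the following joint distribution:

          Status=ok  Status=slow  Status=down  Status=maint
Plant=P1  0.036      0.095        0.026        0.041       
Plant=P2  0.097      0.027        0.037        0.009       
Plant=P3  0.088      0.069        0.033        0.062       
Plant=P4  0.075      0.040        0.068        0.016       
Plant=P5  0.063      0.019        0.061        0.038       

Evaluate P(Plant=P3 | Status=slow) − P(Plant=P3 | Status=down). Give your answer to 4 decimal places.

P(Status=slow) = 0.095 + 0.027 + 0.069 + 0.040 + 0.019 = 0.250; P(Plant=P3 | Status=slow) = 0.069/0.250 = 0.27600.
P(Status=down) = 0.026 + 0.037 + 0.033 + 0.068 + 0.061 = 0.225; P(Plant=P3 | Status=down) = 0.033/0.225 = 0.14667.
Difference = 0.1293.

0.1293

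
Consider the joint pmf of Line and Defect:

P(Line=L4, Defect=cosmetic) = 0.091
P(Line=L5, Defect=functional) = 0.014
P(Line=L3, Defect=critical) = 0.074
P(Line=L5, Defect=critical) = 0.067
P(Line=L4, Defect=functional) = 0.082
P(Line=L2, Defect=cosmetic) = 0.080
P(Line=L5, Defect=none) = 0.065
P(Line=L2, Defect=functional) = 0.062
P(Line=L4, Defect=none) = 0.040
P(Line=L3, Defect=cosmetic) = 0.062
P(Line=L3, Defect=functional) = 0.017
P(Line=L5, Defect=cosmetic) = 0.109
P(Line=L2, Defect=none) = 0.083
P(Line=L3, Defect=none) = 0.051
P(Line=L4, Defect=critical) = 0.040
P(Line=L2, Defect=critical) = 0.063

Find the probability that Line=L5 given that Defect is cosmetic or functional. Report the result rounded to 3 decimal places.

0.238

P(Defect=cosmetic) = 0.080 + 0.062 + 0.091 + 0.109 = 0.342.
P(Defect=functional) = 0.062 + 0.017 + 0.082 + 0.014 = 0.175.
P(Defect ∈ {cosmetic, functional}) = 0.342 + 0.175 = 0.517; P(Line=L5, Defect ∈ {cosmetic, functional}) = 0.109 + 0.014 = 0.123.
P(Line=L5 | Defect ∈ {cosmetic, functional}) = 0.123/0.517 = 0.238.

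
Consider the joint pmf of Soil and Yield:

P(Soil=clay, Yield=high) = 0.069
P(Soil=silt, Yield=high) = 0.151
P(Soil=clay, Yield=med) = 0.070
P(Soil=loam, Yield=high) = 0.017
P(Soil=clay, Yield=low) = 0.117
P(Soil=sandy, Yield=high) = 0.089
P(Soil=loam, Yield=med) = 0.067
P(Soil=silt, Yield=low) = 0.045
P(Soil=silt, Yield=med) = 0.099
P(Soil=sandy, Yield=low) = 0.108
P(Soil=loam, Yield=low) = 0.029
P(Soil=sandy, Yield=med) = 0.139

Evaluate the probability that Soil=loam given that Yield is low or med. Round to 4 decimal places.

P(Yield=low) = 0.108 + 0.029 + 0.117 + 0.045 = 0.299.
P(Yield=med) = 0.139 + 0.067 + 0.070 + 0.099 = 0.375.
P(Yield ∈ {low, med}) = 0.299 + 0.375 = 0.674; P(Soil=loam, Yield ∈ {low, med}) = 0.029 + 0.067 = 0.096.
P(Soil=loam | Yield ∈ {low, med}) = 0.096/0.674 = 0.1424.

0.1424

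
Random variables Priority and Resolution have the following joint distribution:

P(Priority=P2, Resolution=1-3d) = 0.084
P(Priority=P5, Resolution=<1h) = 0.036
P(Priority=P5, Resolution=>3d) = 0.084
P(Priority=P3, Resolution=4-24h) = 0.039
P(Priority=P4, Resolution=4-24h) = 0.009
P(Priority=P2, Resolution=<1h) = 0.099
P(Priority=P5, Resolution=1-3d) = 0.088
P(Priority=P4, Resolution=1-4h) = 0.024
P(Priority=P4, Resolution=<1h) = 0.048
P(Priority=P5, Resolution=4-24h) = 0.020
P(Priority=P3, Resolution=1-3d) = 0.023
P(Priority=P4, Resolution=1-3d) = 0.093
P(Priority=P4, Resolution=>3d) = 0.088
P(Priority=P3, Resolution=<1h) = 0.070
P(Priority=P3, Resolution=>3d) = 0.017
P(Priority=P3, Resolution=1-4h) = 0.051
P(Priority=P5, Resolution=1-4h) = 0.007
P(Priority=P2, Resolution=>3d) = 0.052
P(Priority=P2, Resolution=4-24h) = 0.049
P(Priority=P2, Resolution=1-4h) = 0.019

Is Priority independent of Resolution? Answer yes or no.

P(Priority=P3) = 0.200 and P(Resolution=1-3d) = 0.288, so their product is 0.05760, but P(Priority=P3, Resolution=1-3d) = 0.023. Since these differ, Priority and Resolution are not independent.

no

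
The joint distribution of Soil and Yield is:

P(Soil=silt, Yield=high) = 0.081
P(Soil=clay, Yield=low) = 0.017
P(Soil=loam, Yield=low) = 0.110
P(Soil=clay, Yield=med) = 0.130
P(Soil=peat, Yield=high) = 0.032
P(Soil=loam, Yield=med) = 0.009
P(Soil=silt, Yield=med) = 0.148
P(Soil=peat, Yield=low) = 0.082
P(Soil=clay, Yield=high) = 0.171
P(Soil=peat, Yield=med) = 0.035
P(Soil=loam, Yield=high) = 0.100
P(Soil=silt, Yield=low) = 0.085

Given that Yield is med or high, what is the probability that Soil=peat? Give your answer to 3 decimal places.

P(Yield=med) = 0.009 + 0.130 + 0.148 + 0.035 = 0.322.
P(Yield=high) = 0.100 + 0.171 + 0.081 + 0.032 = 0.384.
P(Yield ∈ {med, high}) = 0.322 + 0.384 = 0.706; P(Soil=peat, Yield ∈ {med, high}) = 0.035 + 0.032 = 0.067.
P(Soil=peat | Yield ∈ {med, high}) = 0.067/0.706 = 0.095.

0.095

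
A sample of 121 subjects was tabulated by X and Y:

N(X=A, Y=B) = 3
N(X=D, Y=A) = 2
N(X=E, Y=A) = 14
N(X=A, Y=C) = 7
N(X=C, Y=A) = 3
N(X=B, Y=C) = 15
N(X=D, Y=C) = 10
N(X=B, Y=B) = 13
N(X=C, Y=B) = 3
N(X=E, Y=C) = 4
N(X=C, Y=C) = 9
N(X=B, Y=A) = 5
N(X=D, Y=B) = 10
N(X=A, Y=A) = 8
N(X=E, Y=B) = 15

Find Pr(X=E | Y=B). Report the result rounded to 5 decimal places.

0.34091

Total with Y=B: 3 + 13 + 3 + 10 + 15 = 44.
P(X=E | Y=B) = 15/44 = 0.34091.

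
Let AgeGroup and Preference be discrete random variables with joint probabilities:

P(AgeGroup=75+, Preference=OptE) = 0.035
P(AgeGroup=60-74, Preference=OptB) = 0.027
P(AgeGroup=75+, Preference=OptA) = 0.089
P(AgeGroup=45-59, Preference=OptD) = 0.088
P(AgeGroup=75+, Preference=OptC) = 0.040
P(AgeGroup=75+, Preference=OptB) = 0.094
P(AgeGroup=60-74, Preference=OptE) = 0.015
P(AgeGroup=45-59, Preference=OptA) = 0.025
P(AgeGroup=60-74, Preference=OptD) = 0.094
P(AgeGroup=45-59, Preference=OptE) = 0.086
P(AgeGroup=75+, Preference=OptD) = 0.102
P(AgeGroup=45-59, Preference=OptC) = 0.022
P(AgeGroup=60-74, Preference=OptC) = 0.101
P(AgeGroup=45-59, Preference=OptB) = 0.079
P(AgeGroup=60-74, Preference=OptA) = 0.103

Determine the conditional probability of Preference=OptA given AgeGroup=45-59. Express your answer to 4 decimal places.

P(AgeGroup=45-59) = 0.025 + 0.079 + 0.022 + 0.088 + 0.086 = 0.300.
P(Preference=OptA | AgeGroup=45-59) = 0.025/0.300 = 0.0833.

0.0833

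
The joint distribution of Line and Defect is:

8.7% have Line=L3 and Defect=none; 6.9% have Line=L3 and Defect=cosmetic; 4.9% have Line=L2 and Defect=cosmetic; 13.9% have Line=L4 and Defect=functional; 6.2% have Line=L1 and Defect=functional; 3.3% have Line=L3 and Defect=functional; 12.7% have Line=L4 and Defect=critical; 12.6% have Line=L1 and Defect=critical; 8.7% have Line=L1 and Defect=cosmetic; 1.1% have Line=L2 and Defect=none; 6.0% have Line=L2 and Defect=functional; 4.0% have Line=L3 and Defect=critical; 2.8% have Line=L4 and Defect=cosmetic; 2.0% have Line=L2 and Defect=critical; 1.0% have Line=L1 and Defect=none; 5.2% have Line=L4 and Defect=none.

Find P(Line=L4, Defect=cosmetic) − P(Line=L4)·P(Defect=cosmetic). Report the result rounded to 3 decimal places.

P(Line=L4) = 0.052 + 0.028 + 0.139 + 0.127 = 0.346.
P(Defect=cosmetic) = 0.087 + 0.049 + 0.069 + 0.028 = 0.233.
P(Line=L4, Defect=cosmetic) − P(Line=L4)P(Defect=cosmetic) = 0.028 − 0.346×0.233 = -0.053.

-0.053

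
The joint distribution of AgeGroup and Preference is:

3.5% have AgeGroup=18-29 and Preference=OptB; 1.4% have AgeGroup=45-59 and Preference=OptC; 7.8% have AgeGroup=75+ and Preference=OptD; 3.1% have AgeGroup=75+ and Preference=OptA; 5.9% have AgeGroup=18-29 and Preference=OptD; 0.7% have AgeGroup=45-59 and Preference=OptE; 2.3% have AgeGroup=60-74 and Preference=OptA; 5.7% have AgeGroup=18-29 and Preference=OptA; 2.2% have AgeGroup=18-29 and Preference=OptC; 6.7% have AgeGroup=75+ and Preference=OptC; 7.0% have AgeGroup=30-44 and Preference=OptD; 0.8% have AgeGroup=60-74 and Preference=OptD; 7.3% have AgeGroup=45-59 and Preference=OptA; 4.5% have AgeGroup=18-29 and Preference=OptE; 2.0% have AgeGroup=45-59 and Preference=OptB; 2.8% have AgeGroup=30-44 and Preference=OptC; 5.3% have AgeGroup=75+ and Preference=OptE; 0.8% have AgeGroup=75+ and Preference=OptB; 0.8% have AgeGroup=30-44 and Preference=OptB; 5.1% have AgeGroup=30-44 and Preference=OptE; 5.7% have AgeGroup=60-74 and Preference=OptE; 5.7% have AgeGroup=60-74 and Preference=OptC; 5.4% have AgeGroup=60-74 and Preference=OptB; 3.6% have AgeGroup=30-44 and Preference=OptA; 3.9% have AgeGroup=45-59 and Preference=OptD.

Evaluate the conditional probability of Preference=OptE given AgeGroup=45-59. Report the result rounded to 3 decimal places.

0.046

P(AgeGroup=45-59) = 0.073 + 0.020 + 0.014 + 0.039 + 0.007 = 0.153.
P(Preference=OptE | AgeGroup=45-59) = 0.007/0.153 = 0.046.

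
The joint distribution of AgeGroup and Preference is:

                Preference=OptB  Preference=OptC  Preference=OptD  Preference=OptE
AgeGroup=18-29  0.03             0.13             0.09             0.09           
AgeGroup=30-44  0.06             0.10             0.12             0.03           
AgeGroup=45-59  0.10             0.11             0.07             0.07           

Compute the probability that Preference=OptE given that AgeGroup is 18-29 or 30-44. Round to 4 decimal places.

P(AgeGroup=18-29) = 0.03 + 0.13 + 0.09 + 0.09 = 0.34.
P(AgeGroup=30-44) = 0.06 + 0.10 + 0.12 + 0.03 = 0.31.
P(AgeGroup ∈ {18-29, 30-44}) = 0.34 + 0.31 = 0.65; P(Preference=OptE, AgeGroup ∈ {18-29, 30-44}) = 0.09 + 0.03 = 0.12.
P(Preference=OptE | AgeGroup ∈ {18-29, 30-44}) = 0.12/0.65 = 0.1846.

0.1846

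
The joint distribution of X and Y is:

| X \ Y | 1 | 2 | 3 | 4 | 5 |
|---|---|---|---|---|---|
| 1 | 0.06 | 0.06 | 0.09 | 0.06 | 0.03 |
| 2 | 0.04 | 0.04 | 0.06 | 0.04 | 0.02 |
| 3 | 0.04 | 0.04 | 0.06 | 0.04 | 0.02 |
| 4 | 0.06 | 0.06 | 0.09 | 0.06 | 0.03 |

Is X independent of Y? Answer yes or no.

yes

Every cell satisfies P(X,Y) = P(X)·P(Y). For instance P(X=1) = 0.30, P(Y=5) = 0.10, and 0.30×0.10 = 0.03 matches the joint entry. So X and Y are independent.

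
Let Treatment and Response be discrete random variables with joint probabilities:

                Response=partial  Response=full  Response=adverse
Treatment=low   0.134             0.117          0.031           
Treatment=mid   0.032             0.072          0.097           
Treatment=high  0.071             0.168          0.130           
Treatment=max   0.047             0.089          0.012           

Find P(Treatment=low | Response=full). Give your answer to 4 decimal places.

0.2623

P(Response=full) = 0.117 + 0.072 + 0.168 + 0.089 = 0.446.
P(Treatment=low | Response=full) = 0.117/0.446 = 0.2623.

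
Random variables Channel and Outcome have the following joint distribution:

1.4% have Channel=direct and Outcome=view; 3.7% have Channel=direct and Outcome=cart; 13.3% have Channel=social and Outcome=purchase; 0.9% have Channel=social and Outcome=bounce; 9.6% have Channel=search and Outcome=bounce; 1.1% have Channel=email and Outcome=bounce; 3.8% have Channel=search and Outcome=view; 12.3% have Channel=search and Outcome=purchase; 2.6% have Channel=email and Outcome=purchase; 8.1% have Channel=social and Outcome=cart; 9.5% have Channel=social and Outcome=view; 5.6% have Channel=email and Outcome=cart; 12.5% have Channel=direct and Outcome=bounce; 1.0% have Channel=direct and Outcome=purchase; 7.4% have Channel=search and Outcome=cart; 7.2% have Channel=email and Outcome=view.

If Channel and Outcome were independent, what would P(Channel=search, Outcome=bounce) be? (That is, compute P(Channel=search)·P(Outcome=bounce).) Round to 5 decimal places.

0.07977

P(Channel=search) = 0.096 + 0.038 + 0.074 + 0.123 = 0.331.
P(Outcome=bounce) = 0.011 + 0.096 + 0.009 + 0.125 = 0.241.
Product: 0.331 × 0.241 = 0.07977.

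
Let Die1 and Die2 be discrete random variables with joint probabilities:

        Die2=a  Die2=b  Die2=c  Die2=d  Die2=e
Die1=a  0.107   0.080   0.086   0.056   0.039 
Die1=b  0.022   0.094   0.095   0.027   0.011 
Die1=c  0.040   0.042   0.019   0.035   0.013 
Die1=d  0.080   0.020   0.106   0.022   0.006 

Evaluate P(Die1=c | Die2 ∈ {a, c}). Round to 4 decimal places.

P(Die2=a) = 0.107 + 0.022 + 0.040 + 0.080 = 0.249.
P(Die2=c) = 0.086 + 0.095 + 0.019 + 0.106 = 0.306.
P(Die2 ∈ {a, c}) = 0.249 + 0.306 = 0.555; P(Die1=c, Die2 ∈ {a, c}) = 0.040 + 0.019 = 0.059.
P(Die1=c | Die2 ∈ {a, c}) = 0.059/0.555 = 0.1063.

0.1063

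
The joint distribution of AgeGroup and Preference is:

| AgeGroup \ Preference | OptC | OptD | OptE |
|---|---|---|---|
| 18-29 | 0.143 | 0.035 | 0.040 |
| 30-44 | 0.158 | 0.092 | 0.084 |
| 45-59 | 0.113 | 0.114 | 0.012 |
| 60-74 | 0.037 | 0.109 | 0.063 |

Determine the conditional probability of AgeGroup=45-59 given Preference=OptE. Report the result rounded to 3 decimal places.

0.060

P(Preference=OptE) = 0.040 + 0.084 + 0.012 + 0.063 = 0.199.
P(AgeGroup=45-59 | Preference=OptE) = 0.012/0.199 = 0.060.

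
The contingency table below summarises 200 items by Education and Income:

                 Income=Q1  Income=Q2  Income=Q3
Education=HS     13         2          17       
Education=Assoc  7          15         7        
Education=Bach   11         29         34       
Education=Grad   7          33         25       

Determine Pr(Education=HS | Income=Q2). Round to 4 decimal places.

0.0253

Total with Income=Q2: 2 + 15 + 29 + 33 = 79.
P(Education=HS | Income=Q2) = 2/79 = 0.0253.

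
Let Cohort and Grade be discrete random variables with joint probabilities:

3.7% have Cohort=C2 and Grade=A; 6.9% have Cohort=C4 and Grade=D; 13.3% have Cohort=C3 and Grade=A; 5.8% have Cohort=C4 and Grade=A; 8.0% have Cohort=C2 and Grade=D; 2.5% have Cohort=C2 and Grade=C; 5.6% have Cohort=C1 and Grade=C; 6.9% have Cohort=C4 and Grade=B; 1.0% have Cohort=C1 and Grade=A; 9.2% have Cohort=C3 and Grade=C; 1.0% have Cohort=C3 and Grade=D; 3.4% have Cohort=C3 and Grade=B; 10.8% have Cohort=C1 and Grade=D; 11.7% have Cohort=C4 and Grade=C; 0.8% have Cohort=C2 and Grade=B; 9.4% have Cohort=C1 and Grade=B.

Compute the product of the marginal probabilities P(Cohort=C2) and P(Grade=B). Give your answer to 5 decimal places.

0.03075

P(Cohort=C2) = 0.037 + 0.008 + 0.025 + 0.080 = 0.150.
P(Grade=B) = 0.094 + 0.008 + 0.034 + 0.069 = 0.205.
Product: 0.150 × 0.205 = 0.03075.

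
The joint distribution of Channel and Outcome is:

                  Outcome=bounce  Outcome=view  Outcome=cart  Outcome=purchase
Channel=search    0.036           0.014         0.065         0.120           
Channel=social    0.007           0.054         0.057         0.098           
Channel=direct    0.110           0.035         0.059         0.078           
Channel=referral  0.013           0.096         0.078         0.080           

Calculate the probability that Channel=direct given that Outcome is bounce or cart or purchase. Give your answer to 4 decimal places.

P(Outcome=bounce) = 0.036 + 0.007 + 0.110 + 0.013 = 0.166.
P(Outcome=cart) = 0.065 + 0.057 + 0.059 + 0.078 = 0.259.
P(Outcome=purchase) = 0.120 + 0.098 + 0.078 + 0.080 = 0.376.
P(Outcome ∈ {bounce, cart, purchase}) = 0.166 + 0.259 + 0.376 = 0.801; P(Channel=direct, Outcome ∈ {bounce, cart, purchase}) = 0.110 + 0.059 + 0.078 = 0.247.
P(Channel=direct | Outcome ∈ {bounce, cart, purchase}) = 0.247/0.801 = 0.3084.

0.3084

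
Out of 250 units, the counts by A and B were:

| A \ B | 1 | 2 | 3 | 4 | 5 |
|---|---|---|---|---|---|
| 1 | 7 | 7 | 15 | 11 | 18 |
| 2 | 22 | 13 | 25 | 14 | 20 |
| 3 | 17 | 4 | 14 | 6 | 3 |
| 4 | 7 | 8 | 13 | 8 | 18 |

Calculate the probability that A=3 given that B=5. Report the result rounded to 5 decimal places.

Total with B=5: 18 + 20 + 3 + 18 = 59.
P(A=3 | B=5) = 3/59 = 0.05085.

0.05085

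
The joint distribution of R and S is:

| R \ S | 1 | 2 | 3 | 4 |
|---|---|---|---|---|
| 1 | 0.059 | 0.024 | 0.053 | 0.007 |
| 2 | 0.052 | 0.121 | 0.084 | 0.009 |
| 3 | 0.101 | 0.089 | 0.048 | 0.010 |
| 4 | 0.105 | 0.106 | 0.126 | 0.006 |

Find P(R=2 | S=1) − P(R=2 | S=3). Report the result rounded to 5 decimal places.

-0.10606

P(S=1) = 0.059 + 0.052 + 0.101 + 0.105 = 0.317; P(R=2 | S=1) = 0.052/0.317 = 0.164038.
P(S=3) = 0.053 + 0.084 + 0.048 + 0.126 = 0.311; P(R=2 | S=3) = 0.084/0.311 = 0.270096.
Difference = -0.10606.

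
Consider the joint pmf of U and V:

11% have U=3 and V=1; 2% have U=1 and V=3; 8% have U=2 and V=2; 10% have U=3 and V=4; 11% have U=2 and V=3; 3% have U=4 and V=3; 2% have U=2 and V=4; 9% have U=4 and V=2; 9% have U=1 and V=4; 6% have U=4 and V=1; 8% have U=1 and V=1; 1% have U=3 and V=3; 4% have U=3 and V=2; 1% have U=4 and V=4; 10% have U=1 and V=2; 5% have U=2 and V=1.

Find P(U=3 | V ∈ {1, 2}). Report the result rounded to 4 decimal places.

P(V=1) = 0.08 + 0.05 + 0.11 + 0.06 = 0.30.
P(V=2) = 0.10 + 0.08 + 0.04 + 0.09 = 0.31.
P(V ∈ {1, 2}) = 0.30 + 0.31 = 0.61; P(U=3, V ∈ {1, 2}) = 0.11 + 0.04 = 0.15.
P(U=3 | V ∈ {1, 2}) = 0.15/0.61 = 0.2459.

0.2459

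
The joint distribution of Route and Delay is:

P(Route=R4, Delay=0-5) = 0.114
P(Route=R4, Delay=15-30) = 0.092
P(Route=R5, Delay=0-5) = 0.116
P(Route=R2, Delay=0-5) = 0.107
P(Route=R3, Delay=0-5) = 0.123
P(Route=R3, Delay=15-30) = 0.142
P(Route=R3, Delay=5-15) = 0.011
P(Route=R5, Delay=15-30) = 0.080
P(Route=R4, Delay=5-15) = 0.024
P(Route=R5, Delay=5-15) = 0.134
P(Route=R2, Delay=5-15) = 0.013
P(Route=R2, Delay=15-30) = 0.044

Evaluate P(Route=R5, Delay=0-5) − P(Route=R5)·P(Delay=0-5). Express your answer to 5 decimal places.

P(Route=R5) = 0.116 + 0.134 + 0.080 = 0.330.
P(Delay=0-5) = 0.107 + 0.123 + 0.114 + 0.116 = 0.460.
P(Route=R5, Delay=0-5) − P(Route=R5)P(Delay=0-5) = 0.116 − 0.330×0.460 = -0.03580.

-0.03580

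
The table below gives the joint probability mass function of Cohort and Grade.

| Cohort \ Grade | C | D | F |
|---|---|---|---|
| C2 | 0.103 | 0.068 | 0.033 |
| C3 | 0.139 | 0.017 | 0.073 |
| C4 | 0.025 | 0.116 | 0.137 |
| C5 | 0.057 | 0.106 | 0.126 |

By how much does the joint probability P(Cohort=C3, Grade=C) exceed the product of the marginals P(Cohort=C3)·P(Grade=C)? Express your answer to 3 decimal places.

P(Cohort=C3) = 0.139 + 0.017 + 0.073 = 0.229.
P(Grade=C) = 0.103 + 0.139 + 0.025 + 0.057 = 0.324.
P(Cohort=C3, Grade=C) − P(Cohort=C3)P(Grade=C) = 0.139 − 0.229×0.324 = 0.065.

0.065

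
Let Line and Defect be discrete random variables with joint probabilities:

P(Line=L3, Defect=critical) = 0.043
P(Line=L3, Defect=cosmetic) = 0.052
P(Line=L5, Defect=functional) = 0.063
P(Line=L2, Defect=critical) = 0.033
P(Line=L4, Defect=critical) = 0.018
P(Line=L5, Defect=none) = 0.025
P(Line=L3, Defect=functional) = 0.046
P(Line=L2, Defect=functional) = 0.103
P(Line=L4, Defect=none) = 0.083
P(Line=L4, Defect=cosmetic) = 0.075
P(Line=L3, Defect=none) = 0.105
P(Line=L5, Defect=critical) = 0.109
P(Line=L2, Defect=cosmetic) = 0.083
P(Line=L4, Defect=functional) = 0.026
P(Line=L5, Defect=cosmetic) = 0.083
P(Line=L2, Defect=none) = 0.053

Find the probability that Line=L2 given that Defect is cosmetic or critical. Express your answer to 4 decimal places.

P(Defect=cosmetic) = 0.083 + 0.052 + 0.075 + 0.083 = 0.293.
P(Defect=critical) = 0.033 + 0.043 + 0.018 + 0.109 = 0.203.
P(Defect ∈ {cosmetic, critical}) = 0.293 + 0.203 = 0.496; P(Line=L2, Defect ∈ {cosmetic, critical}) = 0.083 + 0.033 = 0.116.
P(Line=L2 | Defect ∈ {cosmetic, critical}) = 0.116/0.496 = 0.2339.

0.2339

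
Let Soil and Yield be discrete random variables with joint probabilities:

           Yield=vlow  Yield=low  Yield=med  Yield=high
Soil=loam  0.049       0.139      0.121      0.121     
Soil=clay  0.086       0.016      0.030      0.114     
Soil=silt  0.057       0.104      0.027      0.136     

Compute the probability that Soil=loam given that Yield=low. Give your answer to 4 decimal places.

P(Yield=low) = 0.139 + 0.016 + 0.104 = 0.259.
P(Soil=loam | Yield=low) = 0.139/0.259 = 0.5367.

0.5367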